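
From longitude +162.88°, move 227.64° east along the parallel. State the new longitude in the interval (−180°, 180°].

Start at +162.88°; shift +227.64° → +390.52°.
+390.52° lies outside (−180°, 180°]; subtract 360° → +30.52°.

+30.52°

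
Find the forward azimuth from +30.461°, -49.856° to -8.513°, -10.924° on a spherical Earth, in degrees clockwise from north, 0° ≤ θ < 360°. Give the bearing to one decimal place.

129.8°

Δλ = -10.924 − -49.856 = 38.932°.
θ = atan2( sin Δλ · cos φ₂ , cos φ₁ · sin φ₂ − sin φ₁ · cos φ₂ · cos Δλ )
  = atan2(0.62147, -0.51761) = 129.790° → normalised to [0°, 360°): 129.790°.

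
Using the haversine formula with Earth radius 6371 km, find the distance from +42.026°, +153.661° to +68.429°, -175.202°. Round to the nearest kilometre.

3457 km

Δλ = -175.202 − 153.661 = -328.863°; wrapped into (−180°, 180°]: 31.137°.
Δφ = 68.429 − 42.026 = 26.403°.
a = sin²(Δφ/2) + cos φ₁ · cos φ₂ · sin²(Δλ/2) = 0.071829.
c = 2·atan2(√a, √(1−a)) = 0.54265 rad → d = 6371·c ≈ 3457.23 km.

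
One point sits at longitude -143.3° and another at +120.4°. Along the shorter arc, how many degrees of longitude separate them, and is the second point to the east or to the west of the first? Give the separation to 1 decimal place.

Raw difference: 120.4 − -143.3 = 263.7°.
Normalise into (−180°, 180°]: 263.7° − 360° = -96.3°.
Negative ⇒ the second point lies to the west; separation 96.3°.

96.3° west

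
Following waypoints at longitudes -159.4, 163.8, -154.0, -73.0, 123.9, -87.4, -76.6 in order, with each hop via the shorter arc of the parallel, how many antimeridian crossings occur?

Leg 1: -159.4° → +163.8°, shortest Δλ = -36.8° (west) — crosses 180°.
Leg 2: +163.8° → -154.0°, shortest Δλ = 42.2° (east) — crosses 180°.
Leg 3: -154.0° → -73.0°, shortest Δλ = 81.0° (east) — does not cross 180°.
Leg 4: -73.0° → +123.9°, shortest Δλ = -163.1° (west) — crosses 180°.
Leg 5: +123.9° → -87.4°, shortest Δλ = 148.7° (east) — crosses 180°.
Leg 6: -87.4° → -76.6°, shortest Δλ = 10.8° (east) — does not cross 180°.
Total crossings: 4.

4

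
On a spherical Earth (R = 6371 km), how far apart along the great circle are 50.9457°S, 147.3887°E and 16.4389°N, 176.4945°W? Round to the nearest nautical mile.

4469 nmi

Δλ = -176.4945 − 147.3887 = -323.8832°; wrapped into (−180°, 180°]: 36.1168°.
Δφ = 16.4389 − -50.9457 = 67.3846°.
a = sin²(Δφ/2) + cos φ₁ · cos φ₂ · sin²(Δλ/2) = 0.365796.
c = 2·atan2(√a, √(1−a)) = 1.29906 rad → d = 6371·c ≈ 8276.29 km ≈ 4468.84 nmi.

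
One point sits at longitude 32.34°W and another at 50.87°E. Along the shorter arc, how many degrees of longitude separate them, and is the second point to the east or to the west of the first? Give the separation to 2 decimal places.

Raw difference: 50.87 − -32.34 = 83.21°.
Normalise into (−180°, 180°]: 83.21° stays 83.21°.
Positive ⇒ the second point lies to the east; separation 83.21°.

83.21° east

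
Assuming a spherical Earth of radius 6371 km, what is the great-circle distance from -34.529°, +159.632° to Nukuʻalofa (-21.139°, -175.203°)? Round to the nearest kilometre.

Δλ = -175.203 − 159.632 = -334.835°; wrapped into (−180°, 180°]: 25.165°.
Δφ = -21.139 − -34.529 = 13.390°.
a = sin²(Δφ/2) + cos φ₁ · cos φ₂ · sin²(Δλ/2) = 0.050058.
c = 2·atan2(√a, √(1−a)) = 0.45129 rad → d = 6371·c ≈ 2875.17 km.

2875 km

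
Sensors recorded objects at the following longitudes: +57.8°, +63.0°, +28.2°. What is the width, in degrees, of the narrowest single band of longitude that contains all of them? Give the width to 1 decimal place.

34.8°

Sort the longitudes: +28.2°, +57.8°, +63.0°.
Eastward gaps between consecutive values (wrapping around): 29.6°, 5.2°, 325.2°.
Largest gap = 325.2° ⇒ minimal covering band is its complement: 360° − 325.2° = 34.8°.
Band runs from +28.2° eastward to +63.0°.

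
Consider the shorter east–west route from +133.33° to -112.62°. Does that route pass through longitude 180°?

Yes

Naïve |-112.62 − 133.33| = 245.95° > 180°, so the shorter arc goes the other way round — across 180°.
Signed shortest Δλ = ((-112.62 − 133.33 + 180) mod 360) − 180 = 114.05°.
Going east by 114.05° from +133.33° passes through 180° before reaching -112.62°.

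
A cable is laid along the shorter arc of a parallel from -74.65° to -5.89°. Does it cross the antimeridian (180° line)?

Signed shortest Δλ = ((-5.89 − -74.65 + 180) mod 360) − 180 = 68.76°.
Going east by 68.76° from -74.65° reaches -5.89° without touching 180°.

No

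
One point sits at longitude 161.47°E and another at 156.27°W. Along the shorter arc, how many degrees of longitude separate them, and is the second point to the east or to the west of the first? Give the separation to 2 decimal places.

Raw difference: -156.27 − 161.47 = -317.74°.
Normalise into (−180°, 180°]: -317.74° + 360° = 42.26°.
Positive ⇒ the second point lies to the east; separation 42.26°.

42.26° east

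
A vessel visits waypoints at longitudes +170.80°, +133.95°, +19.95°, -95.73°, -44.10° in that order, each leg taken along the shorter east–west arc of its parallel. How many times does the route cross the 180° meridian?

0

Leg 1: +170.80° → +133.95°, shortest Δλ = -36.85° (west) — does not cross 180°.
Leg 2: +133.95° → +19.95°, shortest Δλ = -114.0° (west) — does not cross 180°.
Leg 3: +19.95° → -95.73°, shortest Δλ = -115.68° (west) — does not cross 180°.
Leg 4: -95.73° → -44.10°, shortest Δλ = 51.63° (east) — does not cross 180°.
Total crossings: 0.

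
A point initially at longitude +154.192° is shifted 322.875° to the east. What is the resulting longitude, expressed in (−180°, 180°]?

+117.067°

Start at +154.192°; shift +322.875° → +477.067°.
+477.067° lies outside (−180°, 180°]; subtract 360° → +117.067°.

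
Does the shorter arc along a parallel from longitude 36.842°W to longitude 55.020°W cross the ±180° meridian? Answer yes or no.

Signed shortest Δλ = ((-55.020 − -36.842 + 180) mod 360) − 180 = -18.178°.
Going west by 18.178° from -36.842° reaches -55.020° without touching 180°.

No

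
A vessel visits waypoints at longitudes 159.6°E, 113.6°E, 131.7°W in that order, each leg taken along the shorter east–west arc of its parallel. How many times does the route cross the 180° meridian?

1

Leg 1: +159.6° → +113.6°, shortest Δλ = -46.0° (west) — does not cross 180°.
Leg 2: +113.6° → -131.7°, shortest Δλ = 114.7° (east) — crosses 180°.
Total crossings: 1.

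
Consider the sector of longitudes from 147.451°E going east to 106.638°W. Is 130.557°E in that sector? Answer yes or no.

No

Band width going east from +147.451° to -106.638°: ((-106.638 − 147.451) mod 360) = 105.911°.
Offset of +130.557° east of the west edge: ((130.557 − 147.451) mod 360) = 343.106°.
343.106° > 105.911° ⇒ outside.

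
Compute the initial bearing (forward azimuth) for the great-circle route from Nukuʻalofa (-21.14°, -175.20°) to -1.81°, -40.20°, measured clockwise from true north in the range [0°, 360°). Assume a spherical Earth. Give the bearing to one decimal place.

111.9°

Δλ = -40.20 − -175.20 = 135.00°.
θ = atan2( sin Δλ · cos φ₂ , cos φ₁ · sin φ₂ − sin φ₁ · cos φ₂ · cos Δλ )
  = atan2(0.70675, -0.28435) = 111.916° → normalised to [0°, 360°): 111.916°.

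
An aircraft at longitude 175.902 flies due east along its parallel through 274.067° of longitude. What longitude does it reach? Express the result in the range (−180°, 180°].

Start at +175.902°; shift +274.067° → +449.969°.
+449.969° lies outside (−180°, 180°]; subtract 360° → +89.969°.

+89.969°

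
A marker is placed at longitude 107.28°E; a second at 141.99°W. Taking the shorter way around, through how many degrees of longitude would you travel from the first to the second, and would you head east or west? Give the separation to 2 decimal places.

Raw difference: -141.99 − 107.28 = -249.27°.
Normalise into (−180°, 180°]: -249.27° + 360° = 110.73°.
Positive ⇒ the second point lies to the east; separation 110.73°.

110.73° east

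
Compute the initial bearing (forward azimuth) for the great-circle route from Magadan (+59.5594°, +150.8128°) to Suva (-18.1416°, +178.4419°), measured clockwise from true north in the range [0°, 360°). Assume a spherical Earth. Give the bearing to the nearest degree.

153°

Δλ = 178.4419 − 150.8128 = 27.6291°.
θ = atan2( sin Δλ · cos φ₂ , cos φ₁ · sin φ₂ − sin φ₁ · cos φ₂ · cos Δλ )
  = atan2(0.44069, -0.88362) = 153.493° → normalised to [0°, 360°): 153.493°.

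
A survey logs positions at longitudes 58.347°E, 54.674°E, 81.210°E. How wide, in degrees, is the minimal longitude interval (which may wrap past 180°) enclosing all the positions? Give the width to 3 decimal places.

Sort the longitudes: +54.674°, +58.347°, +81.210°.
Eastward gaps between consecutive values (wrapping around): 3.673°, 22.863°, 333.464°.
Largest gap = 333.464° ⇒ minimal covering band is its complement: 360° − 333.464° = 26.536°.
Band runs from +54.674° eastward to +81.210°.

26.536°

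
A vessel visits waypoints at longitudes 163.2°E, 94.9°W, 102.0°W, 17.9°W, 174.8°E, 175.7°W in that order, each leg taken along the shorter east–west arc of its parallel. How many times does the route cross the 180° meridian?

Leg 1: +163.2° → -94.9°, shortest Δλ = 101.9° (east) — crosses 180°.
Leg 2: -94.9° → -102.0°, shortest Δλ = -7.1° (west) — does not cross 180°.
Leg 3: -102.0° → -17.9°, shortest Δλ = 84.1° (east) — does not cross 180°.
Leg 4: -17.9° → +174.8°, shortest Δλ = -167.3° (west) — crosses 180°.
Leg 5: +174.8° → -175.7°, shortest Δλ = 9.5° (east) — crosses 180°.
Total crossings: 3.

3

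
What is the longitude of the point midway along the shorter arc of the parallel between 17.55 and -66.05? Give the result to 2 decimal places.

-24.25°

Signed shortest Δλ from +17.55° to -66.05° is -83.60°.
Midpoint longitude = +17.55° + (-83.60°)/2 = +17.55° − 41.80° = -24.25°.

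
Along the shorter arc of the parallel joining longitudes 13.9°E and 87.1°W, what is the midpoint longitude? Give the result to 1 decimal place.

36.6°W

Signed shortest Δλ from +13.9° to -87.1° is -101.0°.
Midpoint longitude = +13.9° + (-101.0°)/2 = +13.9° − 50.5° = -36.6°.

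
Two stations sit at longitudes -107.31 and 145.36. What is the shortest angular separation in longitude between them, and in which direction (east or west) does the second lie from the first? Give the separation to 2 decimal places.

Raw difference: 145.36 − -107.31 = 252.67°.
Normalise into (−180°, 180°]: 252.67° − 360° = -107.33°.
Negative ⇒ the second point lies to the west; separation 107.33°.

107.33° west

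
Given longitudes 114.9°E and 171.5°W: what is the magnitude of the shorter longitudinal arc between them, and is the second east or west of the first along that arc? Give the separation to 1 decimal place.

73.6° east

Raw difference: -171.5 − 114.9 = -286.4°.
Normalise into (−180°, 180°]: -286.4° + 360° = 73.6°.
Positive ⇒ the second point lies to the east; separation 73.6°.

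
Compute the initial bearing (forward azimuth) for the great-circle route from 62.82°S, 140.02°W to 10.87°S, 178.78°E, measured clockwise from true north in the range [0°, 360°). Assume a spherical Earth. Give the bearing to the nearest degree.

Δλ = 178.78 − -140.02 = 318.80°; wrapped into (−180°, 180°]: -41.20°.
θ = atan2( sin Δλ · cos φ₂ , cos φ₁ · sin φ₂ − sin φ₁ · cos φ₂ · cos Δλ )
  = atan2(-0.64687, 0.57118) = -48.556° → normalised to [0°, 360°): 311.444°.

311°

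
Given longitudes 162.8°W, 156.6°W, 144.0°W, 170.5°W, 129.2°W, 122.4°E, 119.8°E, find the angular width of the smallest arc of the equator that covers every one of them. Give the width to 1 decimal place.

111.0°

Sort the longitudes: -170.5°, -162.8°, -156.6°, -144.0°, -129.2°, +119.8°, +122.4°.
Eastward gaps between consecutive values (wrapping around): 7.7°, 6.2°, 12.6°, 14.8°, 249.0°, 2.6°, 67.1°.
Largest gap = 249.0° ⇒ minimal covering band is its complement: 360° − 249.0° = 111.0°.
Band runs from +119.8° eastward to -129.2°, crossing the antimeridian.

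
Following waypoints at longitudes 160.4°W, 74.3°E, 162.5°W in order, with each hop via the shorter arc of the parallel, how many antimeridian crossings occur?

Leg 1: -160.4° → +74.3°, shortest Δλ = -125.3° (west) — crosses 180°.
Leg 2: +74.3° → -162.5°, shortest Δλ = 123.2° (east) — crosses 180°.
Total crossings: 2.

2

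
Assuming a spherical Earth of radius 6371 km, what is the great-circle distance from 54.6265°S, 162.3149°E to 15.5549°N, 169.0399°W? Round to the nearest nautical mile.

4460 nmi

Δλ = -169.0399 − 162.3149 = -331.3548°; wrapped into (−180°, 180°]: 28.6452°.
Δφ = 15.5549 − -54.6265 = 70.1814°.
a = sin²(Δφ/2) + cos φ₁ · cos φ₂ · sin²(Δλ/2) = 0.364608.
c = 2·atan2(√a, √(1−a)) = 1.29659 rad → d = 6371·c ≈ 8260.57 km ≈ 4460.35 nmi.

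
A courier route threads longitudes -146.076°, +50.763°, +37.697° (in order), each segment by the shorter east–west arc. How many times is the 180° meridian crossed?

Leg 1: -146.076° → +50.763°, shortest Δλ = -163.161° (west) — crosses 180°.
Leg 2: +50.763° → +37.697°, shortest Δλ = -13.066° (west) — does not cross 180°.
Total crossings: 1.

1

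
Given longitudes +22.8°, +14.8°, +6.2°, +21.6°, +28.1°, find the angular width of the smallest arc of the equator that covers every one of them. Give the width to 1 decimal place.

Sort the longitudes: +6.2°, +14.8°, +21.6°, +22.8°, +28.1°.
Eastward gaps between consecutive values (wrapping around): 8.6°, 6.8°, 1.2°, 5.3°, 338.1°.
Largest gap = 338.1° ⇒ minimal covering band is its complement: 360° − 338.1° = 21.9°.
Band runs from +6.2° eastward to +28.1°.

21.9°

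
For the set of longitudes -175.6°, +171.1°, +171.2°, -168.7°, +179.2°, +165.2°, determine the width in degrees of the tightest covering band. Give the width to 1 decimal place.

Sort the longitudes: -175.6°, -168.7°, +165.2°, +171.1°, +171.2°, +179.2°.
Eastward gaps between consecutive values (wrapping around): 6.9°, 333.9°, 5.9°, 0.1°, 8.0°, 5.2°.
Largest gap = 333.9° ⇒ minimal covering band is its complement: 360° − 333.9° = 26.1°.
Band runs from +165.2° eastward to -168.7°, crossing the antimeridian.

26.1°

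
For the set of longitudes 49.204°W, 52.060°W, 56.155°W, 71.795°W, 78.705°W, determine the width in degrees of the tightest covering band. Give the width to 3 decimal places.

Sort the longitudes: -78.705°, -71.795°, -56.155°, -52.060°, -49.204°.
Eastward gaps between consecutive values (wrapping around): 6.910°, 15.640°, 4.095°, 2.856°, 330.499°.
Largest gap = 330.499° ⇒ minimal covering band is its complement: 360° − 330.499° = 29.501°.
Band runs from -78.705° eastward to -49.204°.

29.501°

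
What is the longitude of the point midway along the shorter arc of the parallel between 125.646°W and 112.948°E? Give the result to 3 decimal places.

173.651°E

Signed shortest Δλ from -125.646° to +112.948° is -121.406°.
Midpoint longitude = -125.646° + (-121.406°)/2 = -125.646° − 60.703° = -186.349°.
Normalise into (−180°, 180°]: +173.651°.
(The naïve average (-125.646 + +112.948)/2 = -6.349° is on the wrong side of the globe.)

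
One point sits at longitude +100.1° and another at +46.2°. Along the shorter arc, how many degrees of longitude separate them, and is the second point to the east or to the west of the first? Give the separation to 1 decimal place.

Raw difference: 46.2 − 100.1 = -53.9°.
Normalise into (−180°, 180°]: -53.9° stays -53.9°.
Negative ⇒ the second point lies to the west; separation 53.9°.

53.9° west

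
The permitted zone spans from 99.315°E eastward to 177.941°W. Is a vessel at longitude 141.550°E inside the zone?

Yes

Band width going east from +99.315° to -177.941°: ((-177.941 − 99.315) mod 360) = 82.744°.
Offset of +141.550° east of the west edge: ((141.550 − 99.315) mod 360) = 42.235°.
42.235° ≤ 82.744° ⇒ inside.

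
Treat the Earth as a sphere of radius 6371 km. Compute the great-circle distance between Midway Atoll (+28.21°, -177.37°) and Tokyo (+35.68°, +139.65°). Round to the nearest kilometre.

Δλ = 139.65 − -177.37 = 317.02°; wrapped into (−180°, 180°]: -42.98°.
Δφ = 35.68 − 28.21 = 7.47°.
a = sin²(Δφ/2) + cos φ₁ · cos φ₂ · sin²(Δλ/2) = 0.100307.
c = 2·atan2(√a, √(1−a)) = 0.64453 rad → d = 6371·c ≈ 4106.27 km.

4106 km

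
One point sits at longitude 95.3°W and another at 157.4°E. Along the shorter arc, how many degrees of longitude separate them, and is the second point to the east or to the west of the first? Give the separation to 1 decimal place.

Raw difference: 157.4 − -95.3 = 252.7°.
Normalise into (−180°, 180°]: 252.7° − 360° = -107.3°.
Negative ⇒ the second point lies to the west; separation 107.3°.

107.3° west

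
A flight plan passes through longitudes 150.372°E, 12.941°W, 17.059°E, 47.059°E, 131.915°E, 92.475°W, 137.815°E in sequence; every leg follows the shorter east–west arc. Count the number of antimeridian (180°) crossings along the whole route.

2

Leg 1: +150.372° → -12.941°, shortest Δλ = -163.313° (west) — does not cross 180°.
Leg 2: -12.941° → +17.059°, shortest Δλ = 30.0° (east) — does not cross 180°.
Leg 3: +17.059° → +47.059°, shortest Δλ = 30.0° (east) — does not cross 180°.
Leg 4: +47.059° → +131.915°, shortest Δλ = 84.856° (east) — does not cross 180°.
Leg 5: +131.915° → -92.475°, shortest Δλ = 135.61° (east) — crosses 180°.
Leg 6: -92.475° → +137.815°, shortest Δλ = -129.71° (west) — crosses 180°.
Total crossings: 2.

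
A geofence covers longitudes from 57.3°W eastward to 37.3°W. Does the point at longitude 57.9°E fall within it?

Band width going east from -57.3° to -37.3°: ((-37.3 − -57.3) mod 360) = 20.0°.
Offset of +57.9° east of the west edge: ((57.9 − -57.3) mod 360) = 115.2°.
115.2° > 20.0° ⇒ outside.

No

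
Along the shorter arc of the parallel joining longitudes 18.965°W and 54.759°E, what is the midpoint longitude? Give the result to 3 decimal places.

17.897°E

Signed shortest Δλ from -18.965° to +54.759° is +73.724°.
Midpoint longitude = -18.965° + (+73.724°)/2 = -18.965° + 36.862° = +17.897°.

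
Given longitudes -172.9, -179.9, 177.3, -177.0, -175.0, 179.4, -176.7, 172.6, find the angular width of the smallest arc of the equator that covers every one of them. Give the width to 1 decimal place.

Sort the longitudes: -179.9°, -177.0°, -176.7°, -175.0°, -172.9°, +172.6°, +177.3°, +179.4°.
Eastward gaps between consecutive values (wrapping around): 2.9°, 0.3°, 1.7°, 2.1°, 345.5°, 4.7°, 2.1°, 0.7°.
Largest gap = 345.5° ⇒ minimal covering band is its complement: 360° − 345.5° = 14.5°.
Band runs from +172.6° eastward to -172.9°, crossing the antimeridian.

14.5°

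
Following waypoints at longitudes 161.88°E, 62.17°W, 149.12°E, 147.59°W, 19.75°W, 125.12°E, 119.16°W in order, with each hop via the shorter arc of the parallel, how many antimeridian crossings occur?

4

Leg 1: +161.88° → -62.17°, shortest Δλ = 135.95° (east) — crosses 180°.
Leg 2: -62.17° → +149.12°, shortest Δλ = -148.71° (west) — crosses 180°.
Leg 3: +149.12° → -147.59°, shortest Δλ = 63.29° (east) — crosses 180°.
Leg 4: -147.59° → -19.75°, shortest Δλ = 127.84° (east) — does not cross 180°.
Leg 5: -19.75° → +125.12°, shortest Δλ = 144.87° (east) — does not cross 180°.
Leg 6: +125.12° → -119.16°, shortest Δλ = 115.72° (east) — crosses 180°.
Total crossings: 4.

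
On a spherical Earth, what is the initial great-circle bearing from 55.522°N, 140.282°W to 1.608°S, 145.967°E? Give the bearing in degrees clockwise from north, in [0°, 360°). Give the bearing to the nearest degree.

Δλ = 145.967 − -140.282 = 286.249°; wrapped into (−180°, 180°]: -73.751°.
θ = atan2( sin Δλ · cos φ₂ , cos φ₁ · sin φ₂ − sin φ₁ · cos φ₂ · cos Δλ )
  = atan2(-0.95968, -0.24646) = -104.403° → normalised to [0°, 360°): 255.597°.

256°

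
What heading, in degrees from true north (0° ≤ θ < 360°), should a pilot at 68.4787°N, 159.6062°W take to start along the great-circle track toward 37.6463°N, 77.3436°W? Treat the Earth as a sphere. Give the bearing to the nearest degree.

Δλ = -77.3436 − -159.6062 = 82.2626°.
θ = atan2( sin Δλ · cos φ₂ , cos φ₁ · sin φ₂ − sin φ₁ · cos φ₂ · cos Δλ )
  = atan2(0.78459, 0.12489) = 80.955° → normalised to [0°, 360°): 80.955°.

81°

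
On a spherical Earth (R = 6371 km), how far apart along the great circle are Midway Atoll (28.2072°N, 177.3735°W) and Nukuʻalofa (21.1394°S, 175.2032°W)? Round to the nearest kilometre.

5492 km

Δλ = -175.2032 − -177.3735 = 2.1703°.
Δφ = -21.1394 − 28.2072 = -49.3466°.
a = sin²(Δφ/2) + cos φ₁ · cos φ₂ · sin²(Δλ/2) = 0.174554.
c = 2·atan2(√a, √(1−a)) = 0.86204 rad → d = 6371·c ≈ 5492.04 km.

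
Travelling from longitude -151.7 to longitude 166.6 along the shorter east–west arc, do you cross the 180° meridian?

Naïve |166.6 − -151.7| = 318.3° > 180°, so the shorter arc goes the other way round — across 180°.
Signed shortest Δλ = ((166.6 − -151.7 + 180) mod 360) − 180 = -41.7°.
Going west by 41.7° from -151.7° passes through 180° before reaching +166.6°.

Yes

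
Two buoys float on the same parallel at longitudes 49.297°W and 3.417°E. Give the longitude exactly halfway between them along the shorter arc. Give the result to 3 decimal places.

Signed shortest Δλ from -49.297° to +3.417° is +52.714°.
Midpoint longitude = -49.297° + (+52.714°)/2 = -49.297° + 26.357° = -22.940°.

22.940°W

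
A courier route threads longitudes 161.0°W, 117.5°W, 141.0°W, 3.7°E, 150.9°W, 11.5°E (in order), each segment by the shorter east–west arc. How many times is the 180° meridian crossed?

0

Leg 1: -161.0° → -117.5°, shortest Δλ = 43.5° (east) — does not cross 180°.
Leg 2: -117.5° → -141.0°, shortest Δλ = -23.5° (west) — does not cross 180°.
Leg 3: -141.0° → +3.7°, shortest Δλ = 144.7° (east) — does not cross 180°.
Leg 4: +3.7° → -150.9°, shortest Δλ = -154.6° (west) — does not cross 180°.
Leg 5: -150.9° → +11.5°, shortest Δλ = 162.4° (east) — does not cross 180°.
Total crossings: 0.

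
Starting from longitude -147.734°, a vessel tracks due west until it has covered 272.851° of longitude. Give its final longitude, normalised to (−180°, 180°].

-60.585°

Start at -147.734°; shift −272.851° → -420.585°.
-420.585° lies outside (−180°, 180°]; add 360° → -60.585°.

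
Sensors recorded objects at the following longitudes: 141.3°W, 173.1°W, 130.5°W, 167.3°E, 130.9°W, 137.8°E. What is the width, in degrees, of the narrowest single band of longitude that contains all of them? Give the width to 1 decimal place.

91.7°

Sort the longitudes: -173.1°, -141.3°, -130.9°, -130.5°, +137.8°, +167.3°.
Eastward gaps between consecutive values (wrapping around): 31.8°, 10.4°, 0.4°, 268.3°, 29.5°, 19.6°.
Largest gap = 268.3° ⇒ minimal covering band is its complement: 360° − 268.3° = 91.7°.
Band runs from +137.8° eastward to -130.5°, crossing the antimeridian.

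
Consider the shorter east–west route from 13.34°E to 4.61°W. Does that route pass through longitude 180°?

Signed shortest Δλ = ((-4.61 − 13.34 + 180) mod 360) − 180 = -17.95°.
Going west by 17.95° from +13.34° reaches -4.61° without touching 180°.

No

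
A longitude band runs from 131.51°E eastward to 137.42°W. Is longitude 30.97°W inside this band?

No

Band width going east from +131.51° to -137.42°: ((-137.42 − 131.51) mod 360) = 91.07°.
Offset of -30.97° east of the west edge: ((-30.97 − 131.51) mod 360) = 197.52°.
197.52° > 91.07° ⇒ outside.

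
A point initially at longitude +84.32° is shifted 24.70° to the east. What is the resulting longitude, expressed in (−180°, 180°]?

Start at +84.32°; shift +24.70° → +109.02°.
+109.02° already lies in (−180°, 180°].

+109.02°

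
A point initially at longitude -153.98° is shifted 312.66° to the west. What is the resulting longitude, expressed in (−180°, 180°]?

-106.64°

Start at -153.98°; shift −312.66° → -466.64°.
-466.64° lies outside (−180°, 180°]; add 360° → -106.64°.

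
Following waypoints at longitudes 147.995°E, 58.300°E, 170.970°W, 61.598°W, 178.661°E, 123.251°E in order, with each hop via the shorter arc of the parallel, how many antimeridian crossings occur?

2

Leg 1: +147.995° → +58.300°, shortest Δλ = -89.695° (west) — does not cross 180°.
Leg 2: +58.300° → -170.970°, shortest Δλ = 130.73° (east) — crosses 180°.
Leg 3: -170.970° → -61.598°, shortest Δλ = 109.372° (east) — does not cross 180°.
Leg 4: -61.598° → +178.661°, shortest Δλ = -119.741° (west) — crosses 180°.
Leg 5: +178.661° → +123.251°, shortest Δλ = -55.41° (west) — does not cross 180°.
Total crossings: 2.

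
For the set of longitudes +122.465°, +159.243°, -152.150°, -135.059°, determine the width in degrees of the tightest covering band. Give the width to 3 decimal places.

Sort the longitudes: -152.150°, -135.059°, +122.465°, +159.243°.
Eastward gaps between consecutive values (wrapping around): 17.091°, 257.524°, 36.778°, 48.607°.
Largest gap = 257.524° ⇒ minimal covering band is its complement: 360° − 257.524° = 102.476°.
Band runs from +122.465° eastward to -135.059°, crossing the antimeridian.

102.476°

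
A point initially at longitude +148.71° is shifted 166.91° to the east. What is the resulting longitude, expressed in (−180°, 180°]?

Start at +148.71°; shift +166.91° → +315.62°.
+315.62° lies outside (−180°, 180°]; subtract 360° → -44.38°.

-44.38°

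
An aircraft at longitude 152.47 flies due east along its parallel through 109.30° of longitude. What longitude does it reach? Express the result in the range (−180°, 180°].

-98.23°

Start at +152.47°; shift +109.30° → +261.77°.
+261.77° lies outside (−180°, 180°]; subtract 360° → -98.23°.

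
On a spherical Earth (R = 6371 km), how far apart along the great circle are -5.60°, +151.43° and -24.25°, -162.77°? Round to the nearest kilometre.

Δλ = -162.77 − 151.43 = -314.20°; wrapped into (−180°, 180°]: 45.80°.
Δφ = -24.25 − -5.60 = -18.65°.
a = sin²(Δφ/2) + cos φ₁ · cos φ₂ · sin²(Δλ/2) = 0.163653.
c = 2·atan2(√a, √(1−a)) = 0.83295 rad → d = 6371·c ≈ 5306.74 km.

5307 km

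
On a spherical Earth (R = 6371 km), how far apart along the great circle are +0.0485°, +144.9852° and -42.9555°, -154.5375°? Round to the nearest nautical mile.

Δλ = -154.5375 − 144.9852 = -299.5227°; wrapped into (−180°, 180°]: 60.4773°.
Δφ = -42.9555 − 0.0485 = -43.0040°.
a = sin²(Δφ/2) + cos φ₁ · cos φ₂ · sin²(Δλ/2) = 0.319964.
c = 2·atan2(√a, √(1−a)) = 1.20245 rad → d = 6371·c ≈ 7660.82 km ≈ 4136.51 nmi.

4137 nmi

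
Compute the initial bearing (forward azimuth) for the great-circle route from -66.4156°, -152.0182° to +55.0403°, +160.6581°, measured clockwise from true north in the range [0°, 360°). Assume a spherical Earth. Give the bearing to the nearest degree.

328°

Δλ = 160.6581 − -152.0182 = 312.6763°; wrapped into (−180°, 180°]: -47.3237°.
θ = atan2( sin Δλ · cos φ₂ , cos φ₁ · sin φ₂ − sin φ₁ · cos φ₂ · cos Δλ )
  = atan2(-0.42127, 0.68387) = -31.633° → normalised to [0°, 360°): 328.367°.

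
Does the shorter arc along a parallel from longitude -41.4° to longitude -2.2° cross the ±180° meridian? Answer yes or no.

Signed shortest Δλ = ((-2.2 − -41.4 + 180) mod 360) − 180 = 39.2°.
Going east by 39.2° from -41.4° reaches -2.2° without touching 180°.

No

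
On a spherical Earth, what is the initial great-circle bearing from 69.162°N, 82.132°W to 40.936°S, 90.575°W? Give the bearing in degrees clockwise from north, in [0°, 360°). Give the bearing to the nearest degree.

Δλ = -90.575 − -82.132 = -8.443°.
θ = atan2( sin Δλ · cos φ₂ , cos φ₁ · sin φ₂ − sin φ₁ · cos φ₂ · cos Δλ )
  = atan2(-0.11092, -0.93145) = -173.209° → normalised to [0°, 360°): 186.791°.

187°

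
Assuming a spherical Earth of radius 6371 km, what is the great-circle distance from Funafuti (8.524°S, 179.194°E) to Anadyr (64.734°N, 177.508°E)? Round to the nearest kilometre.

8147 km

Δλ = 177.508 − 179.194 = -1.686°.
Δφ = 64.734 − -8.524 = 73.258°.
a = sin²(Δφ/2) + cos φ₁ · cos φ₂ · sin²(Δλ/2) = 0.356060.
c = 2·atan2(√a, √(1−a)) = 1.27878 rad → d = 6371·c ≈ 8147.13 km.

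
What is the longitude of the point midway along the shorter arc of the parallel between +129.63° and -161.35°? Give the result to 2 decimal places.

+164.14°

Signed shortest Δλ from +129.63° to -161.35° is +69.02°.
Midpoint longitude = +129.63° + (+69.02°)/2 = +129.63° + 34.51° = +164.14°.
(The naïve average (+129.63 + -161.35)/2 = -15.86° is on the wrong side of the globe.)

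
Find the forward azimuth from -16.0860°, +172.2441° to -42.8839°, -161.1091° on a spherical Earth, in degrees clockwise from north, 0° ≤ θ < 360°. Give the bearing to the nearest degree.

145°

Δλ = -161.1091 − 172.2441 = -333.3532°; wrapped into (−180°, 180°]: 26.6468°.
θ = atan2( sin Δλ · cos φ₂ , cos φ₁ · sin φ₂ − sin φ₁ · cos φ₂ · cos Δλ )
  = atan2(0.32862, -0.47241) = 145.176° → normalised to [0°, 360°): 145.176°.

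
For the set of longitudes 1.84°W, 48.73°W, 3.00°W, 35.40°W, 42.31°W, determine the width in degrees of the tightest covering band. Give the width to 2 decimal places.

46.89°

Sort the longitudes: -48.73°, -42.31°, -35.40°, -3.00°, -1.84°.
Eastward gaps between consecutive values (wrapping around): 6.42°, 6.91°, 32.40°, 1.16°, 313.11°.
Largest gap = 313.11° ⇒ minimal covering band is its complement: 360° − 313.11° = 46.89°.
Band runs from -48.73° eastward to -1.84°.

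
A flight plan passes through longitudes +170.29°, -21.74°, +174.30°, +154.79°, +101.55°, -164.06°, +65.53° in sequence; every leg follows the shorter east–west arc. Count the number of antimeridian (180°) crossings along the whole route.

4

Leg 1: +170.29° → -21.74°, shortest Δλ = 167.97° (east) — crosses 180°.
Leg 2: -21.74° → +174.30°, shortest Δλ = -163.96° (west) — crosses 180°.
Leg 3: +174.30° → +154.79°, shortest Δλ = -19.51° (west) — does not cross 180°.
Leg 4: +154.79° → +101.55°, shortest Δλ = -53.24° (west) — does not cross 180°.
Leg 5: +101.55° → -164.06°, shortest Δλ = 94.39° (east) — crosses 180°.
Leg 6: -164.06° → +65.53°, shortest Δλ = -130.41° (west) — crosses 180°.
Total crossings: 4.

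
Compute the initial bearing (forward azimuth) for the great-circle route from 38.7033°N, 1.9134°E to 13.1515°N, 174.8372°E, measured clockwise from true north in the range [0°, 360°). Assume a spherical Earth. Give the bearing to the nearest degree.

Δλ = 174.8372 − 1.9134 = 172.9238°.
θ = atan2( sin Δλ · cos φ₂ , cos φ₁ · sin φ₂ − sin φ₁ · cos φ₂ · cos Δλ )
  = atan2(0.11996, 0.78181) = 8.723° → normalised to [0°, 360°): 8.723°.

9°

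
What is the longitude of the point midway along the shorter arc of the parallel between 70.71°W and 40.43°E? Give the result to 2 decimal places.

Signed shortest Δλ from -70.71° to +40.43° is +111.14°.
Midpoint longitude = -70.71° + (+111.14°)/2 = -70.71° + 55.57° = -15.14°.

15.14°W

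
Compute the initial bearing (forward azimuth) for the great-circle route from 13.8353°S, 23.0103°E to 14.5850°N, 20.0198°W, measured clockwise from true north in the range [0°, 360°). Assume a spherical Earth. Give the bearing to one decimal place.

Δλ = -20.0198 − 23.0103 = -43.0301°.
θ = atan2( sin Δλ · cos φ₂ , cos φ₁ · sin φ₂ − sin φ₁ · cos φ₂ · cos Δλ )
  = atan2(-0.66039, 0.41368) = -57.936° → normalised to [0°, 360°): 302.064°.

302.1°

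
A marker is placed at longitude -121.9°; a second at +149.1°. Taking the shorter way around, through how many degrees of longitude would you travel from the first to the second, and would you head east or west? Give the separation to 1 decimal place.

89.0° west

Raw difference: 149.1 − -121.9 = 271.0°.
Normalise into (−180°, 180°]: 271.0° − 360° = -89.0°.
Negative ⇒ the second point lies to the west; separation 89.0°.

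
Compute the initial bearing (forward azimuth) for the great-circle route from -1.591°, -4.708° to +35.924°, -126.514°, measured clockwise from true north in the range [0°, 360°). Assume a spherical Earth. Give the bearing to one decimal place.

309.9°

Δλ = -126.514 − -4.708 = -121.806°.
θ = atan2( sin Δλ · cos φ₂ , cos φ₁ · sin φ₂ − sin φ₁ · cos φ₂ · cos Δλ )
  = atan2(-0.68819, 0.57464) = -50.138° → normalised to [0°, 360°): 309.862°.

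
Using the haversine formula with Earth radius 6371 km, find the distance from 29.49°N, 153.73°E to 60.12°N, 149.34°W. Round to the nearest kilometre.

5386 km

Δλ = -149.34 − 153.73 = -303.07°; wrapped into (−180°, 180°]: 56.93°.
Δφ = 60.12 − 29.49 = 30.63°.
a = sin²(Δφ/2) + cos φ₁ · cos φ₂ · sin²(Δλ/2) = 0.168272.
c = 2·atan2(√a, √(1−a)) = 0.84537 rad → d = 6371·c ≈ 5385.84 km.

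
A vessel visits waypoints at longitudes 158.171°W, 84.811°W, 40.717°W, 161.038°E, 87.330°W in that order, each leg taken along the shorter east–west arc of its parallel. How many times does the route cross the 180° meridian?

Leg 1: -158.171° → -84.811°, shortest Δλ = 73.36° (east) — does not cross 180°.
Leg 2: -84.811° → -40.717°, shortest Δλ = 44.094° (east) — does not cross 180°.
Leg 3: -40.717° → +161.038°, shortest Δλ = -158.245° (west) — crosses 180°.
Leg 4: +161.038° → -87.330°, shortest Δλ = 111.632° (east) — crosses 180°.
Total crossings: 2.

2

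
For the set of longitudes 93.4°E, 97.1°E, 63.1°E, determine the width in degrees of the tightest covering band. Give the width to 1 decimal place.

Sort the longitudes: +63.1°, +93.4°, +97.1°.
Eastward gaps between consecutive values (wrapping around): 30.3°, 3.7°, 326.0°.
Largest gap = 326.0° ⇒ minimal covering band is its complement: 360° − 326.0° = 34.0°.
Band runs from +63.1° eastward to +97.1°.

34.0°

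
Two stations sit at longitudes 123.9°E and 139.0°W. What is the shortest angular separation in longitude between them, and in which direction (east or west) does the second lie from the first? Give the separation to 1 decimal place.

97.1° east

Raw difference: -139.0 − 123.9 = -262.9°.
Normalise into (−180°, 180°]: -262.9° + 360° = 97.1°.
Positive ⇒ the second point lies to the east; separation 97.1°.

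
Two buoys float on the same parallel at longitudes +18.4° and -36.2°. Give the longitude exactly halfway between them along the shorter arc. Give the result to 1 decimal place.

-8.9°

Signed shortest Δλ from +18.4° to -36.2° is -54.6°.
Midpoint longitude = +18.4° + (-54.6°)/2 = +18.4° − 27.3° = -8.9°.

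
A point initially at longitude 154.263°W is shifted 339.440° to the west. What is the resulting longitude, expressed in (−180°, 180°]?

Start at -154.263°; shift −339.440° → -493.703°.
-493.703° lies outside (−180°, 180°]; add 360° → -133.703°.

133.703°W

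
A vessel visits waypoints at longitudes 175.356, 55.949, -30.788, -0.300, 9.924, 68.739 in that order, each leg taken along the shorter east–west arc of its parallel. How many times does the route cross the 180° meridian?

Leg 1: +175.356° → +55.949°, shortest Δλ = -119.407° (west) — does not cross 180°.
Leg 2: +55.949° → -30.788°, shortest Δλ = -86.737° (west) — does not cross 180°.
Leg 3: -30.788° → -0.300°, shortest Δλ = 30.488° (east) — does not cross 180°.
Leg 4: -0.300° → +9.924°, shortest Δλ = 10.224° (east) — does not cross 180°.
Leg 5: +9.924° → +68.739°, shortest Δλ = 58.815° (east) — does not cross 180°.
Total crossings: 0.

0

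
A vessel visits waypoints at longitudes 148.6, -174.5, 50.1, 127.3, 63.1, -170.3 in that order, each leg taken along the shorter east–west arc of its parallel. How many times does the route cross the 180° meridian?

3

Leg 1: +148.6° → -174.5°, shortest Δλ = 36.9° (east) — crosses 180°.
Leg 2: -174.5° → +50.1°, shortest Δλ = -135.4° (west) — crosses 180°.
Leg 3: +50.1° → +127.3°, shortest Δλ = 77.2° (east) — does not cross 180°.
Leg 4: +127.3° → +63.1°, shortest Δλ = -64.2° (west) — does not cross 180°.
Leg 5: +63.1° → -170.3°, shortest Δλ = 126.6° (east) — crosses 180°.
Total crossings: 3.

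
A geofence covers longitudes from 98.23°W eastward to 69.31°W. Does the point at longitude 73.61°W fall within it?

Yes

Band width going east from -98.23° to -69.31°: ((-69.31 − -98.23) mod 360) = 28.92°.
Offset of -73.61° east of the west edge: ((-73.61 − -98.23) mod 360) = 24.62°.
24.62° ≤ 28.92° ⇒ inside.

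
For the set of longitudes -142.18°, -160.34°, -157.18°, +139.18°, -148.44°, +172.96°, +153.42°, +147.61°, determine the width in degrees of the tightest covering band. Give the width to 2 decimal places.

Sort the longitudes: -160.34°, -157.18°, -148.44°, -142.18°, +139.18°, +147.61°, +153.42°, +172.96°.
Eastward gaps between consecutive values (wrapping around): 3.16°, 8.74°, 6.26°, 281.36°, 8.43°, 5.81°, 19.54°, 26.70°.
Largest gap = 281.36° ⇒ minimal covering band is its complement: 360° − 281.36° = 78.64°.
Band runs from +139.18° eastward to -142.18°, crossing the antimeridian.

78.64°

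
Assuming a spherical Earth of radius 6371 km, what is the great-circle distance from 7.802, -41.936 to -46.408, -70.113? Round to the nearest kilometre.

Δλ = -70.113 − -41.936 = -28.177°.
Δφ = -46.408 − 7.802 = -54.210°.
a = sin²(Δφ/2) + cos φ₁ · cos φ₂ · sin²(Δλ/2) = 0.248070.
c = 2·atan2(√a, √(1−a)) = 1.04273 rad → d = 6371·c ≈ 6643.26 km.

6643 km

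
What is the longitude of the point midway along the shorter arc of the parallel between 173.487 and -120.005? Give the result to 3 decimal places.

-153.259°

Signed shortest Δλ from +173.487° to -120.005° is +66.508°.
Midpoint longitude = +173.487° + (+66.508°)/2 = +173.487° + 33.254° = +206.741°.
Normalise into (−180°, 180°]: -153.259°.
(The naïve average (+173.487 + -120.005)/2 = 26.741° is on the wrong side of the globe.)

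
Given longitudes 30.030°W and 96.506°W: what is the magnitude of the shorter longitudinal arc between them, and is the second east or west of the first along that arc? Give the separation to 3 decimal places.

Raw difference: -96.506 − -30.030 = -66.476°.
Normalise into (−180°, 180°]: -66.476° stays -66.476°.
Negative ⇒ the second point lies to the west; separation 66.476°.

66.476° west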